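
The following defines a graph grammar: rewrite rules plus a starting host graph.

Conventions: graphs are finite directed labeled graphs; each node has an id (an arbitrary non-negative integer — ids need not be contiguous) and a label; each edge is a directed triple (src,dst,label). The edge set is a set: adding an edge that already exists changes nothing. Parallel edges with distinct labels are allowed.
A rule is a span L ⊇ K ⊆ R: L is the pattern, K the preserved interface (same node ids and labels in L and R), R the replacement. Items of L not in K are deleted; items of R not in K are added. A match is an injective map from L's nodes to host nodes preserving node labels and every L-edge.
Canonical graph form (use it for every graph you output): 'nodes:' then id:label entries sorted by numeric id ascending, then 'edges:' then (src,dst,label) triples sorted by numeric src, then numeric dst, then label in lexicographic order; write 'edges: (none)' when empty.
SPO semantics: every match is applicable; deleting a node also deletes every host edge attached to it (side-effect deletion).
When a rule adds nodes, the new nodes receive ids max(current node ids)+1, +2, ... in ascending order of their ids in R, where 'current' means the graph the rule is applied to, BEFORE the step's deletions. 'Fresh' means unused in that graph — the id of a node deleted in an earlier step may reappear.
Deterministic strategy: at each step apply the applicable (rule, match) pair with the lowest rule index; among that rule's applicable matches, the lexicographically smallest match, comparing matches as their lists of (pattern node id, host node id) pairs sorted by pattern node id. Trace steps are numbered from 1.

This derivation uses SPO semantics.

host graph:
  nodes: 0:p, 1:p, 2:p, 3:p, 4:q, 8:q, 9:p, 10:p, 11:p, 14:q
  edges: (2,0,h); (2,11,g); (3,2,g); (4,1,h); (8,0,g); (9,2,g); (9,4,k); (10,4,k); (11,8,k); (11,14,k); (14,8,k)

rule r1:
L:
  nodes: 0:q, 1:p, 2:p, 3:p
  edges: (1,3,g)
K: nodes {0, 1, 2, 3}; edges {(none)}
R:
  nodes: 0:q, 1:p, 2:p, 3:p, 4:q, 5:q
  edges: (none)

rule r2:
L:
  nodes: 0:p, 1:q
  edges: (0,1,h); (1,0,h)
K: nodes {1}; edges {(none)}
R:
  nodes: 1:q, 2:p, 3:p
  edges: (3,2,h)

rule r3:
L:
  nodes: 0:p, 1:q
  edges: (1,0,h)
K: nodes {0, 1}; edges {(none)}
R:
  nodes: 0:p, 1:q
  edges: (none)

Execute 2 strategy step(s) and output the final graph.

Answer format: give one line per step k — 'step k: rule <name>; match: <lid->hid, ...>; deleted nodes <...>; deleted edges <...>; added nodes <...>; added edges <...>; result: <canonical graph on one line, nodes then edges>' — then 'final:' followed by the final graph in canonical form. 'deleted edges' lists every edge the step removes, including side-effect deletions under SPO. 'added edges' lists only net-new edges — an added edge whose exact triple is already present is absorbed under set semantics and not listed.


step 1: rule r1; match: 0->4, 1->2, 2->0, 3->11; deleted nodes (none); deleted edges (2,11,g); added nodes 15, 16; added edges (none); result: nodes: 0:p, 1:p, 2:p, 3:p, 4:q, 8:q, 9:p, 10:p, 11:p, 14:q, 15:q, 16:q edges: (2,0,h); (3,2,g); (4,1,h); (8,0,g); (9,2,g); (9,4,k); (10,4,k); (11,8,k); (11,14,k); (14,8,k)
step 2: rule r1; match: 0->4, 1->3, 2->0, 3->2; deleted nodes (none); deleted edges (3,2,g); added nodes 17, 18; added edges (none); result: nodes: 0:p, 1:p, 2:p, 3:p, 4:q, 8:q, 9:p, 10:p, 11:p, 14:q, 15:q, 16:q, 17:q, 18:q edges: (2,0,h); (4,1,h); (8,0,g); (9,2,g); (9,4,k); (10,4,k); (11,8,k); (11,14,k); (14,8,k)
final:
nodes: 0:p, 1:p, 2:p, 3:p, 4:q, 8:q, 9:p, 10:p, 11:p, 14:q, 15:q, 16:q, 17:q, 18:q
edges: (2,0,h); (4,1,h); (8,0,g); (9,2,g); (9,4,k); (10,4,k); (11,8,k); (11,14,k); (14,8,k)


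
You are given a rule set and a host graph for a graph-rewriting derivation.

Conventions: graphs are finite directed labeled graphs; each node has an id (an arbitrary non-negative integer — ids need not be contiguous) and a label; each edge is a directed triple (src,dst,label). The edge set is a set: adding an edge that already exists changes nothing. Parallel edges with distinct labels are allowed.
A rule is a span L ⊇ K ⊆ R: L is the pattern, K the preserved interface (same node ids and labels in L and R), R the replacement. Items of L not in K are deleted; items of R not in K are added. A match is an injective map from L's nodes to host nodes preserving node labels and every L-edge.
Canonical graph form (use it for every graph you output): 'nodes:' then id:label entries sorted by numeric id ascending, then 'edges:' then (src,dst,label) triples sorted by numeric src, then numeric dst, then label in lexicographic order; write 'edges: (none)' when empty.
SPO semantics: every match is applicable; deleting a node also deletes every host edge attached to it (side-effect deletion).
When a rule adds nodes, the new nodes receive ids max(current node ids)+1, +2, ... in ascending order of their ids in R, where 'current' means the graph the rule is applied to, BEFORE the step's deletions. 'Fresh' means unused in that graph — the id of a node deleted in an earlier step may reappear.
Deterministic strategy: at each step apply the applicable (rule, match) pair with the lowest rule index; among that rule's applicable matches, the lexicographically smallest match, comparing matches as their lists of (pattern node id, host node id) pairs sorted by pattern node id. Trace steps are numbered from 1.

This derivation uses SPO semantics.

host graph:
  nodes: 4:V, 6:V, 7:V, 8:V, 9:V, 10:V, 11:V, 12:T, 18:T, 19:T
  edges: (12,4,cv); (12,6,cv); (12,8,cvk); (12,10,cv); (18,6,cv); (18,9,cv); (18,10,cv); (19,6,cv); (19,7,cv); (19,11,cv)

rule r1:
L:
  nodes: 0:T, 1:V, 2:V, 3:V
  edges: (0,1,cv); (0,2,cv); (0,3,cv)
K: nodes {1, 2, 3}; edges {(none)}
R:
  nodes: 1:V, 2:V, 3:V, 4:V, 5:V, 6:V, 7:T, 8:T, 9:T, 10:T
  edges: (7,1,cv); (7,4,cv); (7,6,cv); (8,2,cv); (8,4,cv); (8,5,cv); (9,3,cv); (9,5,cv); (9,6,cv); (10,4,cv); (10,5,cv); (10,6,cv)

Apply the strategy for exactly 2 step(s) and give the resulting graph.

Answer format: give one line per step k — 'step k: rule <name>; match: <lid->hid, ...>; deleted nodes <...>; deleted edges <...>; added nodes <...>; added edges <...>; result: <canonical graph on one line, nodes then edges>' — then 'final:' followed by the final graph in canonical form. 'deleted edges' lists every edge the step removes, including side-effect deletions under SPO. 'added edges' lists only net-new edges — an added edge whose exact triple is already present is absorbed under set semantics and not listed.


step 1: rule r1; match: 0->12, 1->4, 2->6, 3->10; deleted nodes 12; deleted edges (12,4,cv); (12,6,cv); (12,8,cvk); (12,10,cv); added nodes 20, 21, 22, 23, 24, 25, 26; added edges (23,4,cv); (23,20,cv); (23,22,cv); (24,6,cv); (24,20,cv); (24,21,cv); (25,10,cv); (25,21,cv); (25,22,cv); (26,20,cv); (26,21,cv); (26,22,cv); result: nodes: 4:V, 6:V, 7:V, 8:V, 9:V, 10:V, 11:V, 18:T, 19:T, 20:V, 21:V, 22:V, 23:T, 24:T, 25:T, 26:T edges: (18,6,cv); (18,9,cv); (18,10,cv); (19,6,cv); (19,7,cv); (19,11,cv); (23,4,cv); (23,20,cv); (23,22,cv); (24,6,cv); (24,20,cv); (24,21,cv); (25,10,cv); (25,21,cv); (25,22,cv); (26,20,cv); (26,21,cv); (26,22,cv)
step 2: rule r1; match: 0->18, 1->6, 2->9, 3->10; deleted nodes 18; deleted edges (18,6,cv); (18,9,cv); (18,10,cv); added nodes 27, 28, 29, 30, 31, 32, 33; added edges (30,6,cv); (30,27,cv); (30,29,cv); (31,9,cv); (31,27,cv); (31,28,cv); (32,10,cv); (32,28,cv); (32,29,cv); (33,27,cv); (33,28,cv); (33,29,cv); result: nodes: 4:V, 6:V, 7:V, 8:V, 9:V, 10:V, 11:V, 19:T, 20:V, 21:V, 22:V, 23:T, 24:T, 25:T, 26:T, 27:V, 28:V, 29:V, 30:T, 31:T, 32:T, 33:T edges: (19,6,cv); (19,7,cv); (19,11,cv); (23,4,cv); (23,20,cv); (23,22,cv); (24,6,cv); (24,20,cv); (24,21,cv); (25,10,cv); (25,21,cv); (25,22,cv); (26,20,cv); (26,21,cv); (26,22,cv); (30,6,cv); (30,27,cv); (30,29,cv); (31,9,cv); (31,27,cv); (31,28,cv); (32,10,cv); (32,28,cv); (32,29,cv); (33,27,cv); (33,28,cv); (33,29,cv)
final:
nodes: 4:V, 6:V, 7:V, 8:V, 9:V, 10:V, 11:V, 19:T, 20:V, 21:V, 22:V, 23:T, 24:T, 25:T, 26:T, 27:V, 28:V, 29:V, 30:T, 31:T, 32:T, 33:T
edges: (19,6,cv); (19,7,cv); (19,11,cv); (23,4,cv); (23,20,cv); (23,22,cv); (24,6,cv); (24,20,cv); (24,21,cv); (25,10,cv); (25,21,cv); (25,22,cv); (26,20,cv); (26,21,cv); (26,22,cv); (30,6,cv); (30,27,cv); (30,29,cv); (31,9,cv); (31,27,cv); (31,28,cv); (32,10,cv); (32,28,cv); (32,29,cv); (33,27,cv); (33,28,cv); (33,29,cv)


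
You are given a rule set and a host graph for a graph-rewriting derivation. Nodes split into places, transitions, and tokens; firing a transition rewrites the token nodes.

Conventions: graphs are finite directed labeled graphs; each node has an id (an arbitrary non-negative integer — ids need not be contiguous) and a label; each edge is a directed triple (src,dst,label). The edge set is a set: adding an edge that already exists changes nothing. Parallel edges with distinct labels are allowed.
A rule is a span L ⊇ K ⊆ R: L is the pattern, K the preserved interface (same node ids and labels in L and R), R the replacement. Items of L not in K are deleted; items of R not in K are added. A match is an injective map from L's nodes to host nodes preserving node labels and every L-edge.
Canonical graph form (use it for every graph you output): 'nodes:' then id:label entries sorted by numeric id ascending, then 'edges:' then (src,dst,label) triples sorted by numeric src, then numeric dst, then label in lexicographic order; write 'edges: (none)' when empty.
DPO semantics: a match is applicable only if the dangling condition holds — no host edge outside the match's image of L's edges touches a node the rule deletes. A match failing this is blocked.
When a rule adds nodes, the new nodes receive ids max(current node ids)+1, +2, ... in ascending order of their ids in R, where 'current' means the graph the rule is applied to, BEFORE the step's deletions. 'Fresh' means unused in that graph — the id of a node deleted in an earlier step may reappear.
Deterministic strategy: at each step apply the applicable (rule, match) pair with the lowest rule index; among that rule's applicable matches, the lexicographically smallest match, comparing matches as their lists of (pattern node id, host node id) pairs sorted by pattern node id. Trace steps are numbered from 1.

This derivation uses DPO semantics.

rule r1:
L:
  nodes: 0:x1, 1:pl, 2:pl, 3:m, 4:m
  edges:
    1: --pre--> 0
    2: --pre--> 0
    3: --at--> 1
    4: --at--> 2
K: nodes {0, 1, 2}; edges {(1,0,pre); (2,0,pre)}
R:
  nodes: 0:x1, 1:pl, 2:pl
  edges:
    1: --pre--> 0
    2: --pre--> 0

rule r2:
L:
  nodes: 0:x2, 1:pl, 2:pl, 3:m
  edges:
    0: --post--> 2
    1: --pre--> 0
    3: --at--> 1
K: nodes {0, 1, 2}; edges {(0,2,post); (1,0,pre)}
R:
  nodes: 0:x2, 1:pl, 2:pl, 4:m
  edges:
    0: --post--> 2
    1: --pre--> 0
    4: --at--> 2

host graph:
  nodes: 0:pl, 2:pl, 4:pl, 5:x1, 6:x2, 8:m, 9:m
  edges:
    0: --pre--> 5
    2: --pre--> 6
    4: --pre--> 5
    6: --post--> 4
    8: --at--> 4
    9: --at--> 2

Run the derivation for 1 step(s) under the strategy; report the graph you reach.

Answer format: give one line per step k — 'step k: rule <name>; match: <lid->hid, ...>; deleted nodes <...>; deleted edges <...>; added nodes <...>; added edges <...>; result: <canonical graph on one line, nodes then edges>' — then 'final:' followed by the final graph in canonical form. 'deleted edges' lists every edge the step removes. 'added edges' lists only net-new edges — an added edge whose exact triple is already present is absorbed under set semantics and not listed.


step 1: rule r2; match: 0->6, 1->2, 2->4, 3->9; deleted nodes 9; deleted edges (9,2,at); added nodes 10; added edges (10,4,at); result: nodes: 0:pl, 2:pl, 4:pl, 5:x1, 6:x2, 8:m, 10:m edges: (0,5,pre); (2,6,pre); (4,5,pre); (6,4,post); (8,4,at); (10,4,at)
final:
nodes: 0:pl, 2:pl, 4:pl, 5:x1, 6:x2, 8:m, 10:m
edges: (0,5,pre); (2,6,pre); (4,5,pre); (6,4,post); (8,4,at); (10,4,at)


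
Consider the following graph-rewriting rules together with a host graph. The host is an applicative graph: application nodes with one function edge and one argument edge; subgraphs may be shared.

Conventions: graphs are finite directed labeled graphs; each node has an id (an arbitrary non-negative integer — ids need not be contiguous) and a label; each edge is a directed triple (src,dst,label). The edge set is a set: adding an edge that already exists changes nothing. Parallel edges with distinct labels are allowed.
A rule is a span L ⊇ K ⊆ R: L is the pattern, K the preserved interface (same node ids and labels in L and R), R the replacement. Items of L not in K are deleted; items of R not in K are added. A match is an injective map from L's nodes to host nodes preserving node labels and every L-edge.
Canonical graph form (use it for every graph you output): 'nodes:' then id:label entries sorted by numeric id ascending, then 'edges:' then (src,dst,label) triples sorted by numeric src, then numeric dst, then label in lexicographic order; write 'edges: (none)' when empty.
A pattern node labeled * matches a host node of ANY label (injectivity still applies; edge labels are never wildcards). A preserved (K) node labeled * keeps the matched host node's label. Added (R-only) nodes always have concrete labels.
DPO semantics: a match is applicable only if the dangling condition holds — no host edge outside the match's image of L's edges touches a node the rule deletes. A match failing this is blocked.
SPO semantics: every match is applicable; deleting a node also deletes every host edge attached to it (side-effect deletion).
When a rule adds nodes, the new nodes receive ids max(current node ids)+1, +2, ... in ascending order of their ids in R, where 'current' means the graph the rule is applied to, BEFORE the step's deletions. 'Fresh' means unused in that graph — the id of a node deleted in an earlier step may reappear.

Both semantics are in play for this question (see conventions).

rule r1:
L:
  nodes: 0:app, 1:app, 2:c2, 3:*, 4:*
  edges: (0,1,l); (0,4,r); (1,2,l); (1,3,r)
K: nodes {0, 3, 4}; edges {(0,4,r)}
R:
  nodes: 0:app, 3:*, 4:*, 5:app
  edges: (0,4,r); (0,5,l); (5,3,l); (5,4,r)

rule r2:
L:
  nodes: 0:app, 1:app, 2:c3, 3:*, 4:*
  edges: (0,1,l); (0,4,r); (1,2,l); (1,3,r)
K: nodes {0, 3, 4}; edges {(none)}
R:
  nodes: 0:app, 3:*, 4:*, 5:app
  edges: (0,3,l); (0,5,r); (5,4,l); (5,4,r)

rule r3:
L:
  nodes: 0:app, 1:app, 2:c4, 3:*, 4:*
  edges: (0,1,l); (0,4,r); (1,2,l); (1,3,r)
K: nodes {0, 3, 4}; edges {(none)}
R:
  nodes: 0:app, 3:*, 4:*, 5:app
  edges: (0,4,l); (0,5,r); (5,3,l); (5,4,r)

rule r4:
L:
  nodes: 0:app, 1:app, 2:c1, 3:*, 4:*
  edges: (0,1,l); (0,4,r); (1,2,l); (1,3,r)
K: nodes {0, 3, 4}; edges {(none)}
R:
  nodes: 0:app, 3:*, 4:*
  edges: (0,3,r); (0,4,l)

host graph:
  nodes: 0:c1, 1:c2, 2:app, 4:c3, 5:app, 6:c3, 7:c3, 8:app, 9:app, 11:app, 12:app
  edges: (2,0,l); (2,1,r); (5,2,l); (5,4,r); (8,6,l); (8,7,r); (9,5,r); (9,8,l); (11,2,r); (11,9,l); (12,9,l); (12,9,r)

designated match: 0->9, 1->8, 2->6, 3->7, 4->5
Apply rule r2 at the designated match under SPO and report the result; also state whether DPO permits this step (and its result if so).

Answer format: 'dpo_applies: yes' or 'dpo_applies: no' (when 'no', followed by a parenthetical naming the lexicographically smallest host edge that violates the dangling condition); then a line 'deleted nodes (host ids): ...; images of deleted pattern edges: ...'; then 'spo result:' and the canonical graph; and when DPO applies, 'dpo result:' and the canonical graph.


dpo_applies: yes
deleted nodes (host ids): 6, 8; images of deleted pattern edges: (8,6,l); (8,7,r); (9,5,r); (9,8,l)
spo result:
nodes: 0:c1, 1:c2, 2:app, 4:c3, 5:app, 7:c3, 9:app, 11:app, 12:app, 13:app
edges: (2,0,l); (2,1,r); (5,2,l); (5,4,r); (9,7,l); (9,13,r); (11,2,r); (11,9,l); (12,9,l); (12,9,r); (13,5,l); (13,5,r)
dpo result:
nodes: 0:c1, 1:c2, 2:app, 4:c3, 5:app, 7:c3, 9:app, 11:app, 12:app, 13:app
edges: (2,0,l); (2,1,r); (5,2,l); (5,4,r); (9,7,l); (9,13,r); (11,2,r); (11,9,l); (12,9,l); (12,9,r); (13,5,l); (13,5,r)


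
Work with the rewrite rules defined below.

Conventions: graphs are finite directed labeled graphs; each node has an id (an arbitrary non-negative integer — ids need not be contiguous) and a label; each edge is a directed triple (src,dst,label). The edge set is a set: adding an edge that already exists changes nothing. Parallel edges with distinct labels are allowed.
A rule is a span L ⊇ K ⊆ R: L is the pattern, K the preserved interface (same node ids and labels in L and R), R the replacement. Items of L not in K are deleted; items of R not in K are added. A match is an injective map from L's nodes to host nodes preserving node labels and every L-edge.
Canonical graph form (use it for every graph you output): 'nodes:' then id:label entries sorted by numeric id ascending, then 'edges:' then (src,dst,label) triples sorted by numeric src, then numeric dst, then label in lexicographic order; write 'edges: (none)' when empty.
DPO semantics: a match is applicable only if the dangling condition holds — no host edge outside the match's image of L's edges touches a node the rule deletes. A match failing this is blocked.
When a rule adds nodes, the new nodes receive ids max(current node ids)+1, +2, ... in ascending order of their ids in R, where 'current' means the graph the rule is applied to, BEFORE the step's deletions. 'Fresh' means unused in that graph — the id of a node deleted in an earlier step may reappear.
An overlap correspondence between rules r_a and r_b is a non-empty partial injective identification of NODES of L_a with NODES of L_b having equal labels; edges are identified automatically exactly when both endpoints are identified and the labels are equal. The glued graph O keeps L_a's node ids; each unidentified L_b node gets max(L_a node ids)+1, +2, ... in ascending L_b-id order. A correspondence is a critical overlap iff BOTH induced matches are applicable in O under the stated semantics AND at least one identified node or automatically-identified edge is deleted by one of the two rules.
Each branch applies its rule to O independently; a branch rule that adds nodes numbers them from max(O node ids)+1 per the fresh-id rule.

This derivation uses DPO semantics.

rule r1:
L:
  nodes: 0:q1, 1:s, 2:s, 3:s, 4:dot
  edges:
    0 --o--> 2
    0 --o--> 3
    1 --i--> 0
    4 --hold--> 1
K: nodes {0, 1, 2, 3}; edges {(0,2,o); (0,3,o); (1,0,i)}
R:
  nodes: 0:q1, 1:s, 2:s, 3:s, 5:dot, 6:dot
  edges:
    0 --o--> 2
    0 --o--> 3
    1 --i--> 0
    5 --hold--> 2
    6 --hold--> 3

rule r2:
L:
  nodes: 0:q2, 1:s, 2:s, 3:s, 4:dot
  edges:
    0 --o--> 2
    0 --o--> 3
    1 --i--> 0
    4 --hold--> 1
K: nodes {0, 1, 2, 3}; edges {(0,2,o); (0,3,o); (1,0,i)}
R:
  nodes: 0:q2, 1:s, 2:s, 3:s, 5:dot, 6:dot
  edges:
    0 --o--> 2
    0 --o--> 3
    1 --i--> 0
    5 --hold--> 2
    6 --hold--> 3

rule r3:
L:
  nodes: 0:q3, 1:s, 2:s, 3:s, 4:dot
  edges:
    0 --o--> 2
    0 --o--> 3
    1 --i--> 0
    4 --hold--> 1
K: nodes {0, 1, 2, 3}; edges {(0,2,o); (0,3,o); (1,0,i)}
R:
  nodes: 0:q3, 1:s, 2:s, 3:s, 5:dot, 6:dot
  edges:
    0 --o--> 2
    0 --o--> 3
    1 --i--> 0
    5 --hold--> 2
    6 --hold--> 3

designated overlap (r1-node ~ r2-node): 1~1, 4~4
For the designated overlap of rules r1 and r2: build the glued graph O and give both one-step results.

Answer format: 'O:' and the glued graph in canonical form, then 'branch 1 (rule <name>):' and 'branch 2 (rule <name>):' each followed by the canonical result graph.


O:
nodes: 0:q1, 1:s, 2:s, 3:s, 4:dot, 5:q2, 6:s, 7:s
edges: (0,2,o); (0,3,o); (1,0,i); (1,5,i); (4,1,hold); (5,6,o); (5,7,o)
branch 1 (rule r1):
nodes: 0:q1, 1:s, 2:s, 3:s, 5:q2, 6:s, 7:s, 8:dot, 9:dot
edges: (0,2,o); (0,3,o); (1,0,i); (1,5,i); (5,6,o); (5,7,o); (8,2,hold); (9,3,hold)
branch 2 (rule r2):
nodes: 0:q1, 1:s, 2:s, 3:s, 5:q2, 6:s, 7:s, 8:dot, 9:dot
edges: (0,2,o); (0,3,o); (1,0,i); (1,5,i); (5,6,o); (5,7,o); (8,6,hold); (9,7,hold)


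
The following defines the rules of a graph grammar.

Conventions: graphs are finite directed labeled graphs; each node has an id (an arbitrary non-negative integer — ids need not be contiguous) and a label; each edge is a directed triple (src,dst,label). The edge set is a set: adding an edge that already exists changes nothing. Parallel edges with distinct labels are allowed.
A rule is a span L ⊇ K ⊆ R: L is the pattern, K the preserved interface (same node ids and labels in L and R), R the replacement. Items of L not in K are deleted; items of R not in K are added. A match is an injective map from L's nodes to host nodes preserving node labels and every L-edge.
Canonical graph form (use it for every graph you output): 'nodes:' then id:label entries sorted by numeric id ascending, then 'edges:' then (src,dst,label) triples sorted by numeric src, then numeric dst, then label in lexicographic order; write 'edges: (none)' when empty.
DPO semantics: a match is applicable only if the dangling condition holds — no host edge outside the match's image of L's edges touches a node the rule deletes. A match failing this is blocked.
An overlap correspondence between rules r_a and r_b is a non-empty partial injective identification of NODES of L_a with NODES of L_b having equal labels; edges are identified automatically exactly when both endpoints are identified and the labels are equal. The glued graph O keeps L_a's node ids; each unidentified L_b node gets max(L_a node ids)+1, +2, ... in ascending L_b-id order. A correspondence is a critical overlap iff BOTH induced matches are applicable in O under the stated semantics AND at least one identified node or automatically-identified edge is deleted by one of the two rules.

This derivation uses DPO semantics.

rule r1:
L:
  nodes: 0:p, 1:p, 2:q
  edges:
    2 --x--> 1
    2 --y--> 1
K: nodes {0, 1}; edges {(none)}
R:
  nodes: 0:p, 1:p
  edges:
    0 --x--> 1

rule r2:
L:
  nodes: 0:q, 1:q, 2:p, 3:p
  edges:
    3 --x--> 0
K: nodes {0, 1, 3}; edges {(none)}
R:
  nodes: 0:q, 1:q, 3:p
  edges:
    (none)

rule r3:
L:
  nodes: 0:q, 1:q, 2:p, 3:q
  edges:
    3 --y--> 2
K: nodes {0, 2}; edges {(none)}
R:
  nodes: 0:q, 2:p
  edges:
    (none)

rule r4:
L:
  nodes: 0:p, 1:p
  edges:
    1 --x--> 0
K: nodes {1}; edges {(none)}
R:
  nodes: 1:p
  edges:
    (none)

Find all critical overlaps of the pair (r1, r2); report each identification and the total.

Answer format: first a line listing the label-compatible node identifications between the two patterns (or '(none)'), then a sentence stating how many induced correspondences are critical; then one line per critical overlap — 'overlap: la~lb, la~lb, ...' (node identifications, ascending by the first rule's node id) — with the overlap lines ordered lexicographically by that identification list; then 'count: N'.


label-compatible node identifications between L(r1) and L(r2): 0~2, 0~3, 1~2, 1~3, 2~0, 2~1
7 of the induced correspondences are critical overlaps of r1 and r2.
overlap: 0~2
overlap: 0~2, 1~3
overlap: 0~2, 1~3, 2~1
overlap: 0~2, 2~1
overlap: 0~3, 2~1
overlap: 1~3, 2~1
overlap: 2~1
count: 7


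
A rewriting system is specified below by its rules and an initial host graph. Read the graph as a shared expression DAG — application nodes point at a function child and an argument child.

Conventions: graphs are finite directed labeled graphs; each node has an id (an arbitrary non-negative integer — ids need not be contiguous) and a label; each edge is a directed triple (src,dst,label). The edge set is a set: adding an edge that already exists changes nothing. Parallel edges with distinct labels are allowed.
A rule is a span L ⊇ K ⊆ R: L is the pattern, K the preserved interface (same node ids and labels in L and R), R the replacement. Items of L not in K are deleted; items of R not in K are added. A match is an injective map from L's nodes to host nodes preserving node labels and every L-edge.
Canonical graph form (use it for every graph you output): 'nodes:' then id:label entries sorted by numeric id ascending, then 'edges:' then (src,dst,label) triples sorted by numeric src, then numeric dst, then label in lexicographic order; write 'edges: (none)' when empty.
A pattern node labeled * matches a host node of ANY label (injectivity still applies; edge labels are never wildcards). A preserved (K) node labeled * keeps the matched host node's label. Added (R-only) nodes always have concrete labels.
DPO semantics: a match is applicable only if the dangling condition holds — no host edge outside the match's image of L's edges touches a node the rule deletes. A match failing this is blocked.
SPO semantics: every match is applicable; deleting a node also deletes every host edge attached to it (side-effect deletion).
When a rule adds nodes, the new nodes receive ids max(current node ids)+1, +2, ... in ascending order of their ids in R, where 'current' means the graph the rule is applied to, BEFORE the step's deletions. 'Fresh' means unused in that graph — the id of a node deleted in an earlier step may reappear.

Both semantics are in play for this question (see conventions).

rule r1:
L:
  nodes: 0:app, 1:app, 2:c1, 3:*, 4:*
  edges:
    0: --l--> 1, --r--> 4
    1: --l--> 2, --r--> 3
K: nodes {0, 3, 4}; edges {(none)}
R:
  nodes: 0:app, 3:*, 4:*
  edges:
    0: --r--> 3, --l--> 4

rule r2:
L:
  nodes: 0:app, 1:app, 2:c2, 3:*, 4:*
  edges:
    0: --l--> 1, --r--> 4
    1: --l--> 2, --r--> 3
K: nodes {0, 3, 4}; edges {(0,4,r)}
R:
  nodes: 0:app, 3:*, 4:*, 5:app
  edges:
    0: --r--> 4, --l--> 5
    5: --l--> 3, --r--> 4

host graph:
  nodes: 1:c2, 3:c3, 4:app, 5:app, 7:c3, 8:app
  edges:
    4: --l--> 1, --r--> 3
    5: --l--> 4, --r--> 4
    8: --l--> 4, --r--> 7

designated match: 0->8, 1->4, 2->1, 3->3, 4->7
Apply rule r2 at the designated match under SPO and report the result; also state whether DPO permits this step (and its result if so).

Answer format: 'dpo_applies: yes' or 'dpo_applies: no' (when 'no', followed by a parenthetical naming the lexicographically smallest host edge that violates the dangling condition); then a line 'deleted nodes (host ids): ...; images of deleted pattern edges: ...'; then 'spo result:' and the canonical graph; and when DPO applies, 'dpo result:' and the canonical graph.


dpo_applies: no
(the rule deletes node 4, which keeps host edge (5,4,l) outside the match image — the dangling condition fails, DPO blocks; SPO proceeds and side-deletes such edges)
deleted nodes (host ids): 1, 4; images of deleted pattern edges: (4,1,l); (4,3,r); (8,4,l)
spo result:
nodes: 3:c3, 5:app, 7:c3, 8:app, 9:app
edges: (8,7,r); (8,9,l); (9,3,l); (9,7,r)


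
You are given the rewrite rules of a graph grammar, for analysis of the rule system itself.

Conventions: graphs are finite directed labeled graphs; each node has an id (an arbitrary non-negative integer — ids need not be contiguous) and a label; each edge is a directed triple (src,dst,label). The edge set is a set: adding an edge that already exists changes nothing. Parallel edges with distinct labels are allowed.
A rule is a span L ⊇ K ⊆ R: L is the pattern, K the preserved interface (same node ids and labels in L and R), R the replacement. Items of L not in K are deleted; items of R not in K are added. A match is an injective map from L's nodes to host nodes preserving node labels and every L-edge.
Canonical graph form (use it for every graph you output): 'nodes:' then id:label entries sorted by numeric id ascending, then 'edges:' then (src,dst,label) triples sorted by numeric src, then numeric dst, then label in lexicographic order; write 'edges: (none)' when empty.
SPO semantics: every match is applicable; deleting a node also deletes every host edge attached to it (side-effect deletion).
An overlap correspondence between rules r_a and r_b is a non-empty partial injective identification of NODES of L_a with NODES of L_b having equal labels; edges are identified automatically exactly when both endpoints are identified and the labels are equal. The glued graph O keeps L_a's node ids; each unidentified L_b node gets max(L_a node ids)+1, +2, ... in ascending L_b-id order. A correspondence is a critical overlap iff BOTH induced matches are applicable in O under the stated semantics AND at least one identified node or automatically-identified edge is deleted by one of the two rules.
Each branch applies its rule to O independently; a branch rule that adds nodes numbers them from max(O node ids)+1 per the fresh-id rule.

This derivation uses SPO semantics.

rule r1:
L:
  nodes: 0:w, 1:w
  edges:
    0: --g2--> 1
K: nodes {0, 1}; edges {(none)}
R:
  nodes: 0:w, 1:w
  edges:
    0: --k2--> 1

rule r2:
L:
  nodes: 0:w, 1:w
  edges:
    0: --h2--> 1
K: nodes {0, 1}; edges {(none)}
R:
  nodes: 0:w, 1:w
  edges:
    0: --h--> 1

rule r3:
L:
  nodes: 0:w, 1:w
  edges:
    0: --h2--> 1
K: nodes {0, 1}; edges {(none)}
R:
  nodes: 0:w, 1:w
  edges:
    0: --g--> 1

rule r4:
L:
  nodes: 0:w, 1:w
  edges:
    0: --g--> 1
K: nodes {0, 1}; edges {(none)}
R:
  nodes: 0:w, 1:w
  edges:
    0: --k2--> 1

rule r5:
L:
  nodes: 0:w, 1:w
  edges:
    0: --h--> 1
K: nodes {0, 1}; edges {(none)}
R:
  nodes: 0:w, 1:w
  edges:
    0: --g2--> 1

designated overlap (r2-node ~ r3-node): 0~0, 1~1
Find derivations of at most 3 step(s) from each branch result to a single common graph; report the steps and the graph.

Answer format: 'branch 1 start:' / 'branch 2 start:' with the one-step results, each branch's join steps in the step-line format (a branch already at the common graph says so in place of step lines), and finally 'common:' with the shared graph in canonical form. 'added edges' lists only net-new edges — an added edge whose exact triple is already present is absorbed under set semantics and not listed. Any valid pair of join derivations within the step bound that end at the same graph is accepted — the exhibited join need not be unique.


branch 1 start:
nodes: 0:w, 1:w
edges: (0,1,h)
branch 2 start:
nodes: 0:w, 1:w
edges: (0,1,g)
branch 1 step 1: rule r5; match: 0->0, 1->1; deleted nodes (none); deleted edges (0,1,h); added nodes (none); added edges (0,1,g2); result: nodes: 0:w, 1:w edges: (0,1,g2)
branch 1 step 2: rule r1; match: 0->0, 1->1; deleted nodes (none); deleted edges (0,1,g2); added nodes (none); added edges (0,1,k2); result: nodes: 0:w, 1:w edges: (0,1,k2)
branch 2 step 1: rule r4; match: 0->0, 1->1; deleted nodes (none); deleted edges (0,1,g); added nodes (none); added edges (0,1,k2); result: nodes: 0:w, 1:w edges: (0,1,k2)
common:
nodes: 0:w, 1:w
edges: (0,1,k2)


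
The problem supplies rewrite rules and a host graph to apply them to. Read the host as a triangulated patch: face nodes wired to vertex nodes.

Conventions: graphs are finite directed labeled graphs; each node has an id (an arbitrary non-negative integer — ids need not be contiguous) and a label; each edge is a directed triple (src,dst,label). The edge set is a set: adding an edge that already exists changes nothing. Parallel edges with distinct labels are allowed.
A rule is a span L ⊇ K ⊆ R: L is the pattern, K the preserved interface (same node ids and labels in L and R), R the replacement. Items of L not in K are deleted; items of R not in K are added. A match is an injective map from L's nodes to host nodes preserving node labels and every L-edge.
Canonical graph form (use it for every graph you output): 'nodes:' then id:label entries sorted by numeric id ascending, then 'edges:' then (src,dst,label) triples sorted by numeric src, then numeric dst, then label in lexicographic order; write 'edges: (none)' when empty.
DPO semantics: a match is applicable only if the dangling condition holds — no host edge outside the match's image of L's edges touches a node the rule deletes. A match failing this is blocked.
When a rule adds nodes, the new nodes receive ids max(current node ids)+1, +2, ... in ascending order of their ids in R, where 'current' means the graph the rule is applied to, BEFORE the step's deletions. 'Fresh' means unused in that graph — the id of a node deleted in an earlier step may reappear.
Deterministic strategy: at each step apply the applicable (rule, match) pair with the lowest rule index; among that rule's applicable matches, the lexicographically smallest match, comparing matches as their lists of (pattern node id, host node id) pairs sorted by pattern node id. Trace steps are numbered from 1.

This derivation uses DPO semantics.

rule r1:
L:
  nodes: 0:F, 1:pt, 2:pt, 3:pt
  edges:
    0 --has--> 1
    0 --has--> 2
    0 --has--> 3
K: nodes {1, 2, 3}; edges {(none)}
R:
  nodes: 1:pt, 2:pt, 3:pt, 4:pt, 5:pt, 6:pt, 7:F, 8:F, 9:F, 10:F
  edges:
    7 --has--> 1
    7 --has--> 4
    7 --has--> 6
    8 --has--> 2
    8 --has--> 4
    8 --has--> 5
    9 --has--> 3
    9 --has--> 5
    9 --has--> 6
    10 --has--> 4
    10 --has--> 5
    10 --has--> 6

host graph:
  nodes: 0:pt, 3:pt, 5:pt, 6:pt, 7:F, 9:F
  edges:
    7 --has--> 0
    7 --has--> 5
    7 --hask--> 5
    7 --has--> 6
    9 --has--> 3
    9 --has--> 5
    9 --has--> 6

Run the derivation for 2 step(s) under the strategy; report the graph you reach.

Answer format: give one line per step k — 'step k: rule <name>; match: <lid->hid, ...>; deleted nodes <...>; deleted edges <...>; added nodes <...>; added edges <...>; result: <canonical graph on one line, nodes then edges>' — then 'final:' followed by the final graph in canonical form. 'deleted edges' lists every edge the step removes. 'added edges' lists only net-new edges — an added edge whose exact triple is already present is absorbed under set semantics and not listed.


step 1: rule r1; match: 0->9, 1->3, 2->5, 3->6; deleted nodes 9; deleted edges (9,3,has); (9,5,has); (9,6,has); added nodes 10, 11, 12, 13, 14, 15, 16; added edges (13,3,has); (13,10,has); (13,12,has); (14,5,has); (14,10,has); (14,11,has); (15,6,has); (15,11,has); (15,12,has); (16,10,has); (16,11,has); (16,12,has); result: nodes: 0:pt, 3:pt, 5:pt, 6:pt, 7:F, 10:pt, 11:pt, 12:pt, 13:F, 14:F, 15:F, 16:F edges: (7,0,has); (7,5,has); (7,5,hask); (7,6,has); (13,3,has); (13,10,has); (13,12,has); (14,5,has); (14,10,has); (14,11,has); (15,6,has); (15,11,has); (15,12,has); (16,10,has); (16,11,has); (16,12,has)
step 2: rule r1; match: 0->13, 1->3, 2->10, 3->12; deleted nodes 13; deleted edges (13,3,has); (13,10,has); (13,12,has); added nodes 17, 18, 19, 20, 21, 22, 23; added edges (20,3,has); (20,17,has); (20,19,has); (21,10,has); (21,17,has); (21,18,has); (22,12,has); (22,18,has); (22,19,has); (23,17,has); (23,18,has); (23,19,has); result: nodes: 0:pt, 3:pt, 5:pt, 6:pt, 7:F, 10:pt, 11:pt, 12:pt, 14:F, 15:F, 16:F, 17:pt, 18:pt, 19:pt, 20:F, 21:F, 22:F, 23:F edges: (7,0,has); (7,5,has); (7,5,hask); (7,6,has); (14,5,has); (14,10,has); (14,11,has); (15,6,has); (15,11,has); (15,12,has); (16,10,has); (16,11,has); (16,12,has); (20,3,has); (20,17,has); (20,19,has); (21,10,has); (21,17,has); (21,18,has); (22,12,has); (22,18,has); (22,19,has); (23,17,has); (23,18,has); (23,19,has)
final:
nodes: 0:pt, 3:pt, 5:pt, 6:pt, 7:F, 10:pt, 11:pt, 12:pt, 14:F, 15:F, 16:F, 17:pt, 18:pt, 19:pt, 20:F, 21:F, 22:F, 23:F
edges: (7,0,has); (7,5,has); (7,5,hask); (7,6,has); (14,5,has); (14,10,has); (14,11,has); (15,6,has); (15,11,has); (15,12,has); (16,10,has); (16,11,has); (16,12,has); (20,3,has); (20,17,has); (20,19,has); (21,10,has); (21,17,has); (21,18,has); (22,12,has); (22,18,has); (22,19,has); (23,17,has); (23,18,has); (23,19,has)


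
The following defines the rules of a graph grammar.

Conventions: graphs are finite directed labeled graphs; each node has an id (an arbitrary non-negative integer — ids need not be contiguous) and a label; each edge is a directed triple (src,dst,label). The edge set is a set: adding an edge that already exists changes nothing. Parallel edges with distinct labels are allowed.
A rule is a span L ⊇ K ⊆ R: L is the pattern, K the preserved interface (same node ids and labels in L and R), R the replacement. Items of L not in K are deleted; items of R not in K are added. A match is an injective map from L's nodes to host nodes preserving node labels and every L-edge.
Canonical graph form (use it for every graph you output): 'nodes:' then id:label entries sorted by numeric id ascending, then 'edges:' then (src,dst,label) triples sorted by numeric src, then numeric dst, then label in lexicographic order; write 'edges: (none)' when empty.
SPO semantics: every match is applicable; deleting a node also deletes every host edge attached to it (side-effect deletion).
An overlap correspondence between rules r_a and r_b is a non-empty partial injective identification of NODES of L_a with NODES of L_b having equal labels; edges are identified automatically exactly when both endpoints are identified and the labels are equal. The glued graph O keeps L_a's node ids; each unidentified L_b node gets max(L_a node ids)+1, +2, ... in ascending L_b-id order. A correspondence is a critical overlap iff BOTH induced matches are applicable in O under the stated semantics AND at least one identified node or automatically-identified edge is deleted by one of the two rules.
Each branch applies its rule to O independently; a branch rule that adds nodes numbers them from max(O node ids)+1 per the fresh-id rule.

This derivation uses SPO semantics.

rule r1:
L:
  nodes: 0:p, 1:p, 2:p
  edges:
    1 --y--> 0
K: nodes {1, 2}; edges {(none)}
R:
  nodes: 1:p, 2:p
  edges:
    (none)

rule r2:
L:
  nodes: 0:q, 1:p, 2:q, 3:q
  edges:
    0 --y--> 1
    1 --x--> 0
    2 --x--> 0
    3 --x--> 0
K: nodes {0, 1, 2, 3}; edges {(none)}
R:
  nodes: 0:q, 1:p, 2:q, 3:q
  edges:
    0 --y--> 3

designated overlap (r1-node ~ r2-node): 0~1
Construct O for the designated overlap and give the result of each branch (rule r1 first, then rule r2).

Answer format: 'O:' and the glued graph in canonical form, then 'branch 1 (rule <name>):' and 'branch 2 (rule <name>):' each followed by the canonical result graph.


O:
nodes: 0:p, 1:p, 2:p, 3:q, 4:q, 5:q
edges: (0,3,x); (1,0,y); (3,0,y); (4,3,x); (5,3,x)
branch 1 (rule r1):
nodes: 1:p, 2:p, 3:q, 4:q, 5:q
edges: (4,3,x); (5,3,x)
branch 2 (rule r2):
nodes: 0:p, 1:p, 2:p, 3:q, 4:q, 5:q
edges: (1,0,y); (3,5,y)


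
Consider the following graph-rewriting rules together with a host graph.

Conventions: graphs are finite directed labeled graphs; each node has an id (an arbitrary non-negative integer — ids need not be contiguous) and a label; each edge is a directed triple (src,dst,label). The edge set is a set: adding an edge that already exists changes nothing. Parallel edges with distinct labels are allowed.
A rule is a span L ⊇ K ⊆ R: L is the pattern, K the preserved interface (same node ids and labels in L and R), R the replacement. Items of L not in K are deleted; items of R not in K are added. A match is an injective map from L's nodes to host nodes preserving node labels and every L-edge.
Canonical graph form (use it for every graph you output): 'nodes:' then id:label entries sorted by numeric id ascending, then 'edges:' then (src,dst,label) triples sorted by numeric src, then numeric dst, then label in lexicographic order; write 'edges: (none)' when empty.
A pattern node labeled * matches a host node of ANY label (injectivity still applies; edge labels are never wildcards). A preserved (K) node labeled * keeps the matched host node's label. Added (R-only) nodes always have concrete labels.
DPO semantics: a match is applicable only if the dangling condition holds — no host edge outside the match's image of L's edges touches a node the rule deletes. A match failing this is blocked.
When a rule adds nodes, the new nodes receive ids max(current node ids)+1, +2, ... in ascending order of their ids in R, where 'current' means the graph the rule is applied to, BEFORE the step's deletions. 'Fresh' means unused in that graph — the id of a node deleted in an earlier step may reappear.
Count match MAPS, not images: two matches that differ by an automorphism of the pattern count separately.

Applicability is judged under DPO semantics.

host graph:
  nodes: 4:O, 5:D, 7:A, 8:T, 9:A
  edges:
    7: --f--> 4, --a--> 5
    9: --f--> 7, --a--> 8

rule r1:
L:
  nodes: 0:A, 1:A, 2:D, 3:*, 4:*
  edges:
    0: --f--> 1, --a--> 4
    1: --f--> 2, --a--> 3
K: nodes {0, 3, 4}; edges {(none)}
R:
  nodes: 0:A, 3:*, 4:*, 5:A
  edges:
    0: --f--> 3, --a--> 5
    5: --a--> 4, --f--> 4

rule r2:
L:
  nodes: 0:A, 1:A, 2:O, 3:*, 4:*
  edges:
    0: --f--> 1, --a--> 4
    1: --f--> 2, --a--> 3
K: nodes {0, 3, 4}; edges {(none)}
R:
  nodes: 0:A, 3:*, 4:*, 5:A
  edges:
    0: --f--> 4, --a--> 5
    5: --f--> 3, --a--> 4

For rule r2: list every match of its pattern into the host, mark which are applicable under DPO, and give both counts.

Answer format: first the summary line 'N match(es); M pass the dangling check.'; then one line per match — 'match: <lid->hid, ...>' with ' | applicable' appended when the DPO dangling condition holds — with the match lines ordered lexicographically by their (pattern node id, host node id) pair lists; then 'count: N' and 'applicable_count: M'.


1 match(es); 1 pass the dangling check.
match: 0->9, 1->7, 2->4, 3->5, 4->8 | applicable
count: 1
applicable_count: 1
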